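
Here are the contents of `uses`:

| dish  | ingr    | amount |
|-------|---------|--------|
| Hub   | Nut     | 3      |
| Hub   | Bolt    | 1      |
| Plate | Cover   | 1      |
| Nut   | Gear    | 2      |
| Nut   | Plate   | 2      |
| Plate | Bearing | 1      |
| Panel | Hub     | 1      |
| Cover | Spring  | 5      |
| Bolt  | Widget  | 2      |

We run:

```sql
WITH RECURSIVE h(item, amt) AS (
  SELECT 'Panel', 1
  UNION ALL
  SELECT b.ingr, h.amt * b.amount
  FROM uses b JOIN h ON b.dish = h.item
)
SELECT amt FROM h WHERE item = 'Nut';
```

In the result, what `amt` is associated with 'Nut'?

Base: (Panel, amt=1).
Iteration 1: components of {Panel} -> Hub = 1*1 = 1.
Iteration 2: components of {Hub} -> Bolt = 1*1 = 1, Nut = 1*3 = 3.
Iteration 3: components of {Bolt,Nut} -> Gear = 3*2 = 6, Plate = 3*2 = 6, Widget = 1*2 = 2.
Iteration 4: components of {Gear,Plate,Widget} -> Bearing = 6*1 = 6, Cover = 6*1 = 6.
Iteration 5: components of {Bearing,Cover} -> Spring = 6*5 = 30.
Iteration 6: no further components; recursion stops.

3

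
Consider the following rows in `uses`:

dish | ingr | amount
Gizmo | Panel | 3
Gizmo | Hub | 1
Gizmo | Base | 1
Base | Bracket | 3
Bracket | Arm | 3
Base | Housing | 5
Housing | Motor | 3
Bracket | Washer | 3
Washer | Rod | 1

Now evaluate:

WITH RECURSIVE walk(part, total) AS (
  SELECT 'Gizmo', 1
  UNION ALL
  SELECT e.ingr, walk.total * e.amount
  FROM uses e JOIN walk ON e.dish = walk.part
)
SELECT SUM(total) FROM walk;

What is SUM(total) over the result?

Base: (Gizmo, total=1).
Iteration 1: components of {Gizmo} -> Base = 1*1 = 1, Hub = 1*1 = 1, Panel = 1*3 = 3.
Iteration 2: components of {Base,Hub,Panel} -> Bracket = 1*3 = 3, Housing = 1*5 = 5.
Iteration 3: components of {Bracket,Housing} -> Arm = 3*3 = 9, Motor = 5*3 = 15, Washer = 3*3 = 9.
Iteration 4: components of {Arm,Motor,Washer} -> Rod = 9*1 = 9.
Iteration 5: no further components; recursion stops.
SUM(total) = 1 + 3 + 1 + 1 + 3 + 5 + 9 + 9 + 15 + 9 = 56.

56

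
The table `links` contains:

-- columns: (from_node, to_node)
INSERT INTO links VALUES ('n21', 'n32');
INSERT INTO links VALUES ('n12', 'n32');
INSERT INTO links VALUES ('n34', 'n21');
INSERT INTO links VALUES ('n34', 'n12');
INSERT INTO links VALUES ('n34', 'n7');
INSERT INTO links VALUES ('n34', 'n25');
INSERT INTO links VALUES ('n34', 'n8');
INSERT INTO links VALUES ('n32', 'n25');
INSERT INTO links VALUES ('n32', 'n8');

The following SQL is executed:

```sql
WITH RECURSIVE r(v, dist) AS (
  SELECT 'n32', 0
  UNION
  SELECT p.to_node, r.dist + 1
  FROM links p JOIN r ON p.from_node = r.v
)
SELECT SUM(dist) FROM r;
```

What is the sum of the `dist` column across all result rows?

Base: (n32, dist=0).
Iteration 1: edges from {n32} -> (n25, dist=1), (n8, dist=1).
Iteration 2: no outgoing edges from {n25,n8}; recursion stops.
SUM(dist) = 0 + 1 + 1 = 2.

2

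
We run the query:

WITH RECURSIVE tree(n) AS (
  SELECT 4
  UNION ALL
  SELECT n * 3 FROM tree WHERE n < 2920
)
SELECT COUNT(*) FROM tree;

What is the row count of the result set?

8

Base: n=4.
Iteration 1: 4 < 2920 holds -> n = 4 * 3 = 12.
Iteration 2: 12 < 2920 holds -> n = 12 * 3 = 36.
Iteration 3: 36 < 2920 holds -> n = 36 * 3 = 108.
Iteration 4: 108 < 2920 holds -> n = 108 * 3 = 324.
Iteration 5: 324 < 2920 holds -> n = 324 * 3 = 972.
Iteration 6: 972 < 2920 holds -> n = 972 * 3 = 2916.
Iteration 7: 2916 < 2920 holds -> n = 2916 * 3 = 8748.
Iteration 8: 8748 < 2920 fails; recursion stops.
Total rows emitted: 8.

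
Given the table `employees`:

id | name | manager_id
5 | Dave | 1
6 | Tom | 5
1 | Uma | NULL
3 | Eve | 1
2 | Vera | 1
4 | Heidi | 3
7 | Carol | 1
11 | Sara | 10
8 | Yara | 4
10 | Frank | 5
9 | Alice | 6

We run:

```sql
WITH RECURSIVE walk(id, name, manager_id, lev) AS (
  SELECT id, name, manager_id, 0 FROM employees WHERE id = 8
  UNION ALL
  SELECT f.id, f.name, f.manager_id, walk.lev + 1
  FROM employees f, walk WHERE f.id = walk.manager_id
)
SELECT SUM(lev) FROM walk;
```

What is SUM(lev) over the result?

Base: id=8 (Yara), manager_id=4, lev 0.
Iteration 1: join on id=4 -> Heidi (id 4, manager_id=3, lev 1).
Iteration 2: join on id=3 -> Eve (id 3, manager_id=1, lev 2).
Iteration 3: join on id=1 -> Uma (id 1, manager_id=NULL, lev 3).
Iteration 4: manager_id is NULL; no match; recursion stops.
SUM(lev) = 0 + 1 + 2 + 3 = 6.

6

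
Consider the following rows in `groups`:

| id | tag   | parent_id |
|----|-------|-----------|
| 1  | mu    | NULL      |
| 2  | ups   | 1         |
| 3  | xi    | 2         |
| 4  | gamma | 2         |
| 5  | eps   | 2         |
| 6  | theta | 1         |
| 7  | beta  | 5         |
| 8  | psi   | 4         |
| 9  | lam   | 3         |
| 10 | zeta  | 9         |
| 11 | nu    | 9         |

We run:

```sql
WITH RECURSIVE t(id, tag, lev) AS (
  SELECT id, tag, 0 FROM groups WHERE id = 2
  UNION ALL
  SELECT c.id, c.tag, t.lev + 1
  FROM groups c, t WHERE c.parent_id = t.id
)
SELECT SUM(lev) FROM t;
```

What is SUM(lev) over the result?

15

Base: id=2 (ups) at lev 0.
Iteration 1: rows with parent_id in {2} -> xi (id 3, lev 1), gamma (id 4, lev 1), eps (id 5, lev 1).
Iteration 2: rows with parent_id in {3,4,5} -> beta (id 7, lev 2), psi (id 8, lev 2), lam (id 9, lev 2).
Iteration 3: rows with parent_id in {7,8,9} -> zeta (id 10, lev 3), nu (id 11, lev 3).
Iteration 4: no rows with parent_id in {10,11}; recursion stops.
SUM(lev) = 0 + 1 + 1 + 1 + 2 + 2 + 2 + 3 + 3 = 15.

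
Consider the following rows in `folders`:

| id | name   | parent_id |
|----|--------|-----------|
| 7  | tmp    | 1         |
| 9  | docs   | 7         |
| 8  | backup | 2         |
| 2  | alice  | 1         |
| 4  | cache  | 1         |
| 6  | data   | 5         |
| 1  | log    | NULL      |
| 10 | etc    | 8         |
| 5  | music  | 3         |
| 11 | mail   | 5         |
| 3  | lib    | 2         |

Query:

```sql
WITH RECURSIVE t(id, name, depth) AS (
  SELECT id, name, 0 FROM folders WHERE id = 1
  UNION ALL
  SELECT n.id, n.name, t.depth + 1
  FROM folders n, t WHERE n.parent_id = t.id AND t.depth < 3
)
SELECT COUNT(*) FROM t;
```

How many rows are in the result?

9

Base: id=1 (log) at depth 0.
Iteration 1: rows with parent_id in {1} -> alice (id 2, depth 1), cache (id 4, depth 1), tmp (id 7, depth 1).
Iteration 2: rows with parent_id in {2,4,7} -> lib (id 3, depth 2), backup (id 8, depth 2), docs (id 9, depth 2).
Iteration 3: rows with parent_id in {3,8,9} -> music (id 5, depth 3), etc (id 10, depth 3).
Iteration 4: depth < 3 fails for all current rows; recursion stops.
Total rows emitted: 9.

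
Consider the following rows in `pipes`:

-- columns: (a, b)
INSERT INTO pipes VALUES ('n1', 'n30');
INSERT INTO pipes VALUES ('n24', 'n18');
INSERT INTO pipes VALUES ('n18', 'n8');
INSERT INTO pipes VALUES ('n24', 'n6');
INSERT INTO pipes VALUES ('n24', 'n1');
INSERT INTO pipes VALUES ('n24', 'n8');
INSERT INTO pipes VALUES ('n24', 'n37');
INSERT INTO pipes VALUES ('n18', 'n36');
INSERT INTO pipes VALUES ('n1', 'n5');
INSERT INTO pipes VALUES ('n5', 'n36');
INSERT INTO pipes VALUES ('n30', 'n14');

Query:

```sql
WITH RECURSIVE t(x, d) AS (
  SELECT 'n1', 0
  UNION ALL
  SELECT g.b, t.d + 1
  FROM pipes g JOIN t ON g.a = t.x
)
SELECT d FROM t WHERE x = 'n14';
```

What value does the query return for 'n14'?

Base: (n1, d=0).
Iteration 1: edges from {n1} -> (n30, d=1), (n5, d=1).
Iteration 2: edges from {n30,n5} -> (n14, d=2), (n36, d=2).
Iteration 3: no outgoing edges from {n14,n36}; recursion stops.

2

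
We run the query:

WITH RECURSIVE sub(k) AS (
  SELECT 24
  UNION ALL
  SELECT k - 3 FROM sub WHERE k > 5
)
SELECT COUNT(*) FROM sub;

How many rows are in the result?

Base: k=24.
Iteration 1: 24 > 5 holds -> k = 24 - 3 = 21.
Iteration 2: 21 > 5 holds -> k = 21 - 3 = 18.
Iteration 3: 18 > 5 holds -> k = 18 - 3 = 15.
Iteration 4: 15 > 5 holds -> k = 15 - 3 = 12.
Iteration 5: 12 > 5 holds -> k = 12 - 3 = 9.
Iteration 6: 9 > 5 holds -> k = 9 - 3 = 6.
Iteration 7: 6 > 5 holds -> k = 6 - 3 = 3.
Iteration 8: 3 > 5 fails; recursion stops.
Total rows emitted: 8.

8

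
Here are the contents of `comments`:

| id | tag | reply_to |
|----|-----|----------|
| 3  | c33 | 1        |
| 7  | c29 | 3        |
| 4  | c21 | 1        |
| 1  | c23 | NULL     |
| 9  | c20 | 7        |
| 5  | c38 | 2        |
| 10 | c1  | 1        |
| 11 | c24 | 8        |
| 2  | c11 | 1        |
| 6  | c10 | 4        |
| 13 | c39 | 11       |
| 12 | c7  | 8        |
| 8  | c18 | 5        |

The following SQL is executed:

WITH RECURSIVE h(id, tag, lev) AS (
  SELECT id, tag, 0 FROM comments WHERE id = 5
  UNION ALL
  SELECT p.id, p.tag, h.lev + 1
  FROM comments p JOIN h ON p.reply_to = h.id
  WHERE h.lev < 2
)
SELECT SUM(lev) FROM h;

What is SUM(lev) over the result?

Base: id=5 (c38) at lev 0.
Iteration 1: rows with reply_to in {5} -> c18 (id 8, lev 1).
Iteration 2: rows with reply_to in {8} -> c24 (id 11, lev 2), c7 (id 12, lev 2).
Iteration 3: lev < 2 fails for all current rows; recursion stops.
SUM(lev) = 0 + 1 + 2 + 2 = 5.

5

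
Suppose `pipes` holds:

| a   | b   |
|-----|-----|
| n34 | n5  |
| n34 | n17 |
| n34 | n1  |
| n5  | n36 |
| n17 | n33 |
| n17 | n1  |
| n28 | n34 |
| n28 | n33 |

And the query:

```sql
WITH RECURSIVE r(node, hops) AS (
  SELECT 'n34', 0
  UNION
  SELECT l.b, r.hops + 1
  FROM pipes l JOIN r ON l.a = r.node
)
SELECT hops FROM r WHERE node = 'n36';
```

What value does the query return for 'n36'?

2

Base: (n34, hops=0).
Iteration 1: edges from {n34} -> (n1, hops=1), (n17, hops=1), (n5, hops=1).
Iteration 2: edges from {n1,n17,n5} -> (n1, hops=2), (n33, hops=2), (n36, hops=2).
Iteration 3: no outgoing edges from {n1,n33,n36}; recursion stops.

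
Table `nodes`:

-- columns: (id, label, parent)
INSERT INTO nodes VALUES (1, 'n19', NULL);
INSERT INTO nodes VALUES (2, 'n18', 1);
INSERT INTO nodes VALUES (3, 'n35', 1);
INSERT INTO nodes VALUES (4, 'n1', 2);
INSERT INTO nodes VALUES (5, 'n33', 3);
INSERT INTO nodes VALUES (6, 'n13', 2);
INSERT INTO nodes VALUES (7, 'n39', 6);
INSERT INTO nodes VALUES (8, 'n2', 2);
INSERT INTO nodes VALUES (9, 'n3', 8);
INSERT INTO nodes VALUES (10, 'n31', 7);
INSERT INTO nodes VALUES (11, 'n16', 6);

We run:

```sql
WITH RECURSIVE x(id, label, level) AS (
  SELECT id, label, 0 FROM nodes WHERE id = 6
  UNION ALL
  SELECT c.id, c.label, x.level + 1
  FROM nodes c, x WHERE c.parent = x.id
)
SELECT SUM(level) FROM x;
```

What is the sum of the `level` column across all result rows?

4

Base: id=6 (n13) at level 0.
Iteration 1: rows with parent in {6} -> n39 (id 7, level 1), n16 (id 11, level 1).
Iteration 2: rows with parent in {7,11} -> n31 (id 10, level 2).
Iteration 3: no rows with parent in {10}; recursion stops.
SUM(level) = 0 + 1 + 1 + 2 = 4.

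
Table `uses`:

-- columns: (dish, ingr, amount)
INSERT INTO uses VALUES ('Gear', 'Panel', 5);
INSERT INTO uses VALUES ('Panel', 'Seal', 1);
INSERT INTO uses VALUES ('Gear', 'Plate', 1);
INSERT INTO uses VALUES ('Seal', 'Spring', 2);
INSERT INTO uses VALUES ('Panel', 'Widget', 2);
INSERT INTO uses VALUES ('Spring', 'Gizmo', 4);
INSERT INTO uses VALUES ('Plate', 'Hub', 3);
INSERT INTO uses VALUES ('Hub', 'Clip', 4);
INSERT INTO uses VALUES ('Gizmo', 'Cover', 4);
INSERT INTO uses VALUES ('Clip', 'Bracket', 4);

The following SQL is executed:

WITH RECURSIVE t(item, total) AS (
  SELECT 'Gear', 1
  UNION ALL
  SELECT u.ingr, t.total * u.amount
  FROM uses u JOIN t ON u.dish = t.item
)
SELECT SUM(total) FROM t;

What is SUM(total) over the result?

Base: (Gear, total=1).
Iteration 1: components of {Gear} -> Panel = 1*5 = 5, Plate = 1*1 = 1.
Iteration 2: components of {Panel,Plate} -> Hub = 1*3 = 3, Seal = 5*1 = 5, Widget = 5*2 = 10.
Iteration 3: components of {Hub,Seal,Widget} -> Clip = 3*4 = 12, Spring = 5*2 = 10.
Iteration 4: components of {Clip,Spring} -> Bracket = 12*4 = 48, Gizmo = 10*4 = 40.
Iteration 5: components of {Bracket,Gizmo} -> Cover = 40*4 = 160.
Iteration 6: no further components; recursion stops.
SUM(total) = 1 + 5 + 1 + 5 + 10 + 3 + 10 + 12 + 40 + 48 + 160 = 295.

295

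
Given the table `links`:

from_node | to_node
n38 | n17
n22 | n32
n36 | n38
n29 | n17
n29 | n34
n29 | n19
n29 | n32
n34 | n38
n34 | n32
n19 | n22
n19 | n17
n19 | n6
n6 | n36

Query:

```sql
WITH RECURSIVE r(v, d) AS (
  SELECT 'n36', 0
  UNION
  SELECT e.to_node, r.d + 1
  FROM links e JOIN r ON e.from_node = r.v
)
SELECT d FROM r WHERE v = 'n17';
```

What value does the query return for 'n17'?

Base: (n36, d=0).
Iteration 1: edges from {n36} -> (n38, d=1).
Iteration 2: edges from {n38} -> (n17, d=2).
Iteration 3: no outgoing edges from {n17}; recursion stops.

2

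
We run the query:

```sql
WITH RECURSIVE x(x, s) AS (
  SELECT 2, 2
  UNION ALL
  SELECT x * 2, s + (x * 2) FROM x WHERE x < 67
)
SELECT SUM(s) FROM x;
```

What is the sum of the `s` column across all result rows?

Base: x=2, s=2.
Iteration 1: 2 < 67 holds -> x = 2 * 2 = 4, s = 2 + 4 = 6.
Iteration 2: 4 < 67 holds -> x = 4 * 2 = 8, s = 6 + 8 = 14.
Iteration 3: 8 < 67 holds -> x = 8 * 2 = 16, s = 14 + 16 = 30.
Iteration 4: 16 < 67 holds -> x = 16 * 2 = 32, s = 30 + 32 = 62.
Iteration 5: 32 < 67 holds -> x = 32 * 2 = 64, s = 62 + 64 = 126.
Iteration 6: 64 < 67 holds -> x = 64 * 2 = 128, s = 126 + 128 = 254.
Iteration 7: 128 < 67 fails; recursion stops.
SUM(s) = 2 + 6 + 14 + 30 + 62 + 126 + 254 = 494.

494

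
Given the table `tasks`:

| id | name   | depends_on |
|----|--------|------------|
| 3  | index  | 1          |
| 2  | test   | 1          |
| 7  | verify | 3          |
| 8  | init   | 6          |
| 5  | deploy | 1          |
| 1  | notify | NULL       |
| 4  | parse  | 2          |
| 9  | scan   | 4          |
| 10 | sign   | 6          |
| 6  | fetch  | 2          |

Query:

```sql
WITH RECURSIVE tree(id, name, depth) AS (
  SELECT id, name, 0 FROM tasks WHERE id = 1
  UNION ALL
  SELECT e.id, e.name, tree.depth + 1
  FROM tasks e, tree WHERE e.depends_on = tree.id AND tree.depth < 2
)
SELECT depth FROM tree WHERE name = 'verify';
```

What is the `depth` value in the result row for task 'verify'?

Base: id=1 (notify) at depth 0.
Iteration 1: rows with depends_on in {1} -> test (id 2, depth 1), index (id 3, depth 1), deploy (id 5, depth 1).
Iteration 2: rows with depends_on in {2,3,5} -> parse (id 4, depth 2), fetch (id 6, depth 2), verify (id 7, depth 2).
Iteration 3: depth < 2 fails for all current rows; recursion stops.

2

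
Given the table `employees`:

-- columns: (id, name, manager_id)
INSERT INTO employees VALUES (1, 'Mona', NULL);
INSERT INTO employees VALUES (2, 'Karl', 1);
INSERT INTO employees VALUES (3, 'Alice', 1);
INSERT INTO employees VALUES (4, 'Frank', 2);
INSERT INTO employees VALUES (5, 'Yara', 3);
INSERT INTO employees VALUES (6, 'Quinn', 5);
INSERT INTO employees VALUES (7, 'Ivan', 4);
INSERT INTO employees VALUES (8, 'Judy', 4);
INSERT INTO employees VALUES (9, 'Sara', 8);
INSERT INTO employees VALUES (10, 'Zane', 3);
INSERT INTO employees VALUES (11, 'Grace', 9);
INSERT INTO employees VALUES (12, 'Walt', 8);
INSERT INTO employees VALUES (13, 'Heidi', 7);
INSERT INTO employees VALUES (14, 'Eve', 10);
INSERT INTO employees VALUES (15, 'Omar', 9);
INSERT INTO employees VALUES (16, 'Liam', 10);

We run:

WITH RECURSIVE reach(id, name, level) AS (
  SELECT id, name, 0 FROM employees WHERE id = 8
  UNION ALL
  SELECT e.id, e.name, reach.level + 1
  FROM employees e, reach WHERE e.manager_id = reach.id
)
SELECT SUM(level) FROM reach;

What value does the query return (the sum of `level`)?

Base: id=8 (Judy) at level 0.
Iteration 1: rows with manager_id in {8} -> Sara (id 9, level 1), Walt (id 12, level 1).
Iteration 2: rows with manager_id in {9,12} -> Grace (id 11, level 2), Omar (id 15, level 2).
Iteration 3: no rows with manager_id in {11,15}; recursion stops.
SUM(level) = 0 + 1 + 1 + 2 + 2 = 6.

6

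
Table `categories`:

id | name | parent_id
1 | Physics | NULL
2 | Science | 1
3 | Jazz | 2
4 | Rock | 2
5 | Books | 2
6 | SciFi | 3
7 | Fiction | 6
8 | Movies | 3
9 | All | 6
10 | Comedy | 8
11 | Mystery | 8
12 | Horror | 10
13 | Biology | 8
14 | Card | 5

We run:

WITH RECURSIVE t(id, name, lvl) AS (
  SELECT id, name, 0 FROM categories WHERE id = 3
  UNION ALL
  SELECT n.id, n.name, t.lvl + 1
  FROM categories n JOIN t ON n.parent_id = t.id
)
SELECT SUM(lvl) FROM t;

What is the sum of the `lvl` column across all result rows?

15

Base: id=3 (Jazz) at lvl 0.
Iteration 1: rows with parent_id in {3} -> SciFi (id 6, lvl 1), Movies (id 8, lvl 1).
Iteration 2: rows with parent_id in {6,8} -> Fiction (id 7, lvl 2), All (id 9, lvl 2), Comedy (id 10, lvl 2), Mystery (id 11, lvl 2), Biology (id 13, lvl 2).
Iteration 3: rows with parent_id in {7,9,10,11,13} -> Horror (id 12, lvl 3).
Iteration 4: no rows with parent_id in {12}; recursion stops.
SUM(lvl) = 0 + 1 + 1 + 2 + 2 + 2 + 2 + 2 + 3 = 15.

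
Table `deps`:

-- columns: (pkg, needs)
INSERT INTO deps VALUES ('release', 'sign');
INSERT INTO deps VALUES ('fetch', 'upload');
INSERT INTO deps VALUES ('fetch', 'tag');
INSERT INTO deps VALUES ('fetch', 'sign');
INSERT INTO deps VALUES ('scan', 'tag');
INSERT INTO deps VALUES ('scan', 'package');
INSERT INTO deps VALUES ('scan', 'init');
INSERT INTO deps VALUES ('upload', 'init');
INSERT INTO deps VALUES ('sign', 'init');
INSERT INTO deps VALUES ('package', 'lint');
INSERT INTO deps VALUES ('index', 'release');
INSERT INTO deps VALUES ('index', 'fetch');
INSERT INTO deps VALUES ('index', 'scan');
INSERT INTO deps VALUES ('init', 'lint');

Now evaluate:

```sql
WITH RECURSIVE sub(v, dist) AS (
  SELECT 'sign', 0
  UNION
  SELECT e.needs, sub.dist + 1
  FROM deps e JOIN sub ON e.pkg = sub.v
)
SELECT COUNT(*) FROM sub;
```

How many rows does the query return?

3

Base: (sign, dist=0).
Iteration 1: edges from {sign} -> (init, dist=1).
Iteration 2: edges from {init} -> (lint, dist=2).
Iteration 3: no outgoing edges from {lint}; recursion stops.
Total rows emitted: 3.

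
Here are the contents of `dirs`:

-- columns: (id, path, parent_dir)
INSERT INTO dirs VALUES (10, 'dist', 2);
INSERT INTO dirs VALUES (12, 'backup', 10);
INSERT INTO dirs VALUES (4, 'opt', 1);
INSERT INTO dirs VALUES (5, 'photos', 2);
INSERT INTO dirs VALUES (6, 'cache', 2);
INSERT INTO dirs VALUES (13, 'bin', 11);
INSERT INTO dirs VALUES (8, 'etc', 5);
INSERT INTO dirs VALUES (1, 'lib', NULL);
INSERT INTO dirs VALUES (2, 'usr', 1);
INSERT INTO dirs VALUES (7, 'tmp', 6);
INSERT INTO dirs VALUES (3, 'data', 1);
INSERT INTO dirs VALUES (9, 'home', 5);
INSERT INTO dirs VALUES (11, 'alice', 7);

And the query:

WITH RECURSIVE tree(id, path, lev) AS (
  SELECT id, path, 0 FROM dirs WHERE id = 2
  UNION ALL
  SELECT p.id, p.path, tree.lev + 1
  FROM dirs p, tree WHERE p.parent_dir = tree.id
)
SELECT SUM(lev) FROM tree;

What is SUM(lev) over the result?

Base: id=2 (usr) at lev 0.
Iteration 1: rows with parent_dir in {2} -> photos (id 5, lev 1), cache (id 6, lev 1), dist (id 10, lev 1).
Iteration 2: rows with parent_dir in {5,6,10} -> tmp (id 7, lev 2), etc (id 8, lev 2), home (id 9, lev 2), backup (id 12, lev 2).
Iteration 3: rows with parent_dir in {7,8,9,12} -> alice (id 11, lev 3).
Iteration 4: rows with parent_dir in {11} -> bin (id 13, lev 4).
Iteration 5: no rows with parent_dir in {13}; recursion stops.
SUM(lev) = 0 + 1 + 1 + 1 + 2 + 2 + 2 + 2 + 3 + 4 = 18.

18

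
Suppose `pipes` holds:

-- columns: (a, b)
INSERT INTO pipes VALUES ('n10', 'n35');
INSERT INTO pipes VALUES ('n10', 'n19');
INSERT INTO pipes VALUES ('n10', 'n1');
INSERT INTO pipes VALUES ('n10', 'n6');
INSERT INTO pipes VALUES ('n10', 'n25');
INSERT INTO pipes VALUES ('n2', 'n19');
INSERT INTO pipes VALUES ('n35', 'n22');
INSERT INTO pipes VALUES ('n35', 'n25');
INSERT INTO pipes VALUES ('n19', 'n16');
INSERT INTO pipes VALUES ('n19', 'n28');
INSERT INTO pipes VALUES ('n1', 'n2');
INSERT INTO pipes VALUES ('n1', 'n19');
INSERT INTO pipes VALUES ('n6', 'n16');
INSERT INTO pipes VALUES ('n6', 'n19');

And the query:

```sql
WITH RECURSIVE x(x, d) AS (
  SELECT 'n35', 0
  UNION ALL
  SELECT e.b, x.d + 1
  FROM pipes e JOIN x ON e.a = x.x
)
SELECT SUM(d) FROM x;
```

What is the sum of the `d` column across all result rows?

2

Base: (n35, d=0).
Iteration 1: edges from {n35} -> (n22, d=1), (n25, d=1).
Iteration 2: no outgoing edges from {n22,n25}; recursion stops.
SUM(d) = 0 + 1 + 1 = 2.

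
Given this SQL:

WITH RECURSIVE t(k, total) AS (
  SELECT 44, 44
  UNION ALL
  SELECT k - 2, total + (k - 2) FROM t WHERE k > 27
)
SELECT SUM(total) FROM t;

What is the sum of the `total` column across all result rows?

Base: k=44, total=44.
Iteration 1: 44 > 27 holds -> k = 44 - 2 = 42, total = 44 + 42 = 86.
Iteration 2: 42 > 27 holds -> k = 42 - 2 = 40, total = 86 + 40 = 126.
Iteration 3: 40 > 27 holds -> k = 40 - 2 = 38, total = 126 + 38 = 164.
Iteration 4: 38 > 27 holds -> k = 38 - 2 = 36, total = 164 + 36 = 200.
Iteration 5: 36 > 27 holds -> k = 36 - 2 = 34, total = 200 + 34 = 234.
Iteration 6: 34 > 27 holds -> k = 34 - 2 = 32, total = 234 + 32 = 266.
Iteration 7: 32 > 27 holds -> k = 32 - 2 = 30, total = 266 + 30 = 296.
Iteration 8: 30 > 27 holds -> k = 30 - 2 = 28, total = 296 + 28 = 324.
Iteration 9: 28 > 27 holds -> k = 28 - 2 = 26, total = 324 + 26 = 350.
Iteration 10: 26 > 27 fails; recursion stops.
SUM(total) = 44 + 86 + 126 + 164 + 200 + 234 + 266 + 296 + 324 + 350 = 2090.

2090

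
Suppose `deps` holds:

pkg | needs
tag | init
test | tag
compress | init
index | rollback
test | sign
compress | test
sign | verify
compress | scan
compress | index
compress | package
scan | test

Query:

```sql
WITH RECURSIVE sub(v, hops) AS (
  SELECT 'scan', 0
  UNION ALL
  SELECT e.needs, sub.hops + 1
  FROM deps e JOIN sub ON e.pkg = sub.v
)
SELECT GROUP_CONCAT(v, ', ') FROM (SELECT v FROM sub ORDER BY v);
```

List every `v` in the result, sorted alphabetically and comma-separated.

init, scan, sign, tag, test, verify

Base: (scan, hops=0).
Iteration 1: edges from {scan} -> (test, hops=1).
Iteration 2: edges from {test} -> (sign, hops=2), (tag, hops=2).
Iteration 3: edges from {sign,tag} -> (init, hops=3), (verify, hops=3).
Iteration 4: no outgoing edges from {init,verify}; recursion stops.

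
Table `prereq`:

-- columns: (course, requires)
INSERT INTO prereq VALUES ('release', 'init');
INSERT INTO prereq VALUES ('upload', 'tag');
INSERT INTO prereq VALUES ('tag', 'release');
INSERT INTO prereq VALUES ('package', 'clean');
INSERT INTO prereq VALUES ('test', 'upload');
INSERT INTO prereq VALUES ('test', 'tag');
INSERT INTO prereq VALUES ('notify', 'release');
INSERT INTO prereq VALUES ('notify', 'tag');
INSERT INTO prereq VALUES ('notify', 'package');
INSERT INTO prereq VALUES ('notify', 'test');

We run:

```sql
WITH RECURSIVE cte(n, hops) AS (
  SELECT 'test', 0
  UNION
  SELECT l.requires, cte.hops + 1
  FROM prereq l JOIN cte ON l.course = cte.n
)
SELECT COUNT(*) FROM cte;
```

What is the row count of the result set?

Base: (test, hops=0).
Iteration 1: edges from {test} -> (tag, hops=1), (upload, hops=1).
Iteration 2: edges from {tag,upload} -> (release, hops=2), (tag, hops=2).
Iteration 3: edges from {release,tag} -> (init, hops=3), (release, hops=3).
Iteration 4: edges from {init,release} -> (init, hops=4).
Iteration 5: no outgoing edges from {init}; recursion stops.
Total rows emitted: 8.

8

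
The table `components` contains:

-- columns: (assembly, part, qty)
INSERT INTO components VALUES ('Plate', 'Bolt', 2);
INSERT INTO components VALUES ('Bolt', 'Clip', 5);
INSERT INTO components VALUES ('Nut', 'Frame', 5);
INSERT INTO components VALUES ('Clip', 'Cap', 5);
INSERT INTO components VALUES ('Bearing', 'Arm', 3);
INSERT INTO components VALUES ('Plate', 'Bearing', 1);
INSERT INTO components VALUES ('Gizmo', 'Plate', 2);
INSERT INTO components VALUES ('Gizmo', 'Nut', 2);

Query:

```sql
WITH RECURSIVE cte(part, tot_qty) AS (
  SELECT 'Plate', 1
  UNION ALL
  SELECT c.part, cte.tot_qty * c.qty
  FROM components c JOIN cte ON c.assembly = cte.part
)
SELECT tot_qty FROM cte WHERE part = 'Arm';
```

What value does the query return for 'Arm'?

Base: (Plate, tot_qty=1).
Iteration 1: components of {Plate} -> Bearing = 1*1 = 1, Bolt = 1*2 = 2.
Iteration 2: components of {Bearing,Bolt} -> Arm = 1*3 = 3, Clip = 2*5 = 10.
Iteration 3: components of {Arm,Clip} -> Cap = 10*5 = 50.
Iteration 4: no further components; recursion stops.

3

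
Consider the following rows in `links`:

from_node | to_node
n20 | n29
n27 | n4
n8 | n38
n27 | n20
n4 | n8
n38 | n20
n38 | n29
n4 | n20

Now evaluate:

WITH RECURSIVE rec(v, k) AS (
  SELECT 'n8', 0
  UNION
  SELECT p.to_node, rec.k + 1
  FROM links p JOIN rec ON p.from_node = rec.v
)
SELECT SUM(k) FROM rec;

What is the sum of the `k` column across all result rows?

Base: (n8, k=0).
Iteration 1: edges from {n8} -> (n38, k=1).
Iteration 2: edges from {n38} -> (n20, k=2), (n29, k=2).
Iteration 3: edges from {n20,n29} -> (n29, k=3).
Iteration 4: no outgoing edges from {n29}; recursion stops.
SUM(k) = 0 + 1 + 2 + 2 + 3 = 8.

8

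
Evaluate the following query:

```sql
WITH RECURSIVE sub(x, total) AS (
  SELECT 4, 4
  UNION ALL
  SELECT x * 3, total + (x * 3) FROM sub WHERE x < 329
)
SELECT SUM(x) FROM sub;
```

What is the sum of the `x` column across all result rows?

Base: x=4, total=4.
Iteration 1: 4 < 329 holds -> x = 4 * 3 = 12, total = 4 + 12 = 16.
Iteration 2: 12 < 329 holds -> x = 12 * 3 = 36, total = 16 + 36 = 52.
Iteration 3: 36 < 329 holds -> x = 36 * 3 = 108, total = 52 + 108 = 160.
Iteration 4: 108 < 329 holds -> x = 108 * 3 = 324, total = 160 + 324 = 484.
Iteration 5: 324 < 329 holds -> x = 324 * 3 = 972, total = 484 + 972 = 1456.
Iteration 6: 972 < 329 fails; recursion stops.
SUM(x) = 4 + 12 + 36 + 108 + 324 + 972 = 1456.

1456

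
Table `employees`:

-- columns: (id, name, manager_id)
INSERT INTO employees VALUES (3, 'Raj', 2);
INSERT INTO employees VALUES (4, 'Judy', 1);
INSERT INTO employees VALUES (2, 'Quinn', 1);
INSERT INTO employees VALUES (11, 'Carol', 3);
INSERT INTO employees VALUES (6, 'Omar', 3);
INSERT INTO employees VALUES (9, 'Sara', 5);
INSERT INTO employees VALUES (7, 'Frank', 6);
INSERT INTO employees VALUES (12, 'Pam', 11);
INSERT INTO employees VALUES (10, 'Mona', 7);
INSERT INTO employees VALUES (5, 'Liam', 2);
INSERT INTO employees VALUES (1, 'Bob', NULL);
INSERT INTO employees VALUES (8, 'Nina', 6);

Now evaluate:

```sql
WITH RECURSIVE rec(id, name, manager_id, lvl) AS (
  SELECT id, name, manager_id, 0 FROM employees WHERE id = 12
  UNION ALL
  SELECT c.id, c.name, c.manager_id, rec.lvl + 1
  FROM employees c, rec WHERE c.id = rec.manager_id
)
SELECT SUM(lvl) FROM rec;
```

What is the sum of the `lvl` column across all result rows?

Base: id=12 (Pam), manager_id=11, lvl 0.
Iteration 1: join on id=11 -> Carol (id 11, manager_id=3, lvl 1).
Iteration 2: join on id=3 -> Raj (id 3, manager_id=2, lvl 2).
Iteration 3: join on id=2 -> Quinn (id 2, manager_id=1, lvl 3).
Iteration 4: join on id=1 -> Bob (id 1, manager_id=NULL, lvl 4).
Iteration 5: manager_id is NULL; no match; recursion stops.
SUM(lvl) = 0 + 1 + 2 + 3 + 4 = 10.

10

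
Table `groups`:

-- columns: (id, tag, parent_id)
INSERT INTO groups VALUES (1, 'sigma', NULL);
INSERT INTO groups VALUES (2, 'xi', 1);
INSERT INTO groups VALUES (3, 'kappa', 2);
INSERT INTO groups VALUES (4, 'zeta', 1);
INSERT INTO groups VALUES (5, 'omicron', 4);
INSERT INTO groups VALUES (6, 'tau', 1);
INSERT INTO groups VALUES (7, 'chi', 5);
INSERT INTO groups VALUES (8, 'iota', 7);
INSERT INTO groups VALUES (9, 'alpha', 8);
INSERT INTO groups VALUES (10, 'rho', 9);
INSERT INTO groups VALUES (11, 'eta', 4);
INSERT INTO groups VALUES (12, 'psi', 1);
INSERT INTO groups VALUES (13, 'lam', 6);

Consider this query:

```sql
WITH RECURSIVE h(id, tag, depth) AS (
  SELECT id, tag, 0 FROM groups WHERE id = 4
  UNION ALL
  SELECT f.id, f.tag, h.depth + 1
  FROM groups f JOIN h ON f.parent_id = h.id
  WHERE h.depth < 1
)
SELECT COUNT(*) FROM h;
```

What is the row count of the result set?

Base: id=4 (zeta) at depth 0.
Iteration 1: rows with parent_id in {4} -> omicron (id 5, depth 1), eta (id 11, depth 1).
Iteration 2: depth < 1 fails for all current rows; recursion stops.
Total rows emitted: 3.

3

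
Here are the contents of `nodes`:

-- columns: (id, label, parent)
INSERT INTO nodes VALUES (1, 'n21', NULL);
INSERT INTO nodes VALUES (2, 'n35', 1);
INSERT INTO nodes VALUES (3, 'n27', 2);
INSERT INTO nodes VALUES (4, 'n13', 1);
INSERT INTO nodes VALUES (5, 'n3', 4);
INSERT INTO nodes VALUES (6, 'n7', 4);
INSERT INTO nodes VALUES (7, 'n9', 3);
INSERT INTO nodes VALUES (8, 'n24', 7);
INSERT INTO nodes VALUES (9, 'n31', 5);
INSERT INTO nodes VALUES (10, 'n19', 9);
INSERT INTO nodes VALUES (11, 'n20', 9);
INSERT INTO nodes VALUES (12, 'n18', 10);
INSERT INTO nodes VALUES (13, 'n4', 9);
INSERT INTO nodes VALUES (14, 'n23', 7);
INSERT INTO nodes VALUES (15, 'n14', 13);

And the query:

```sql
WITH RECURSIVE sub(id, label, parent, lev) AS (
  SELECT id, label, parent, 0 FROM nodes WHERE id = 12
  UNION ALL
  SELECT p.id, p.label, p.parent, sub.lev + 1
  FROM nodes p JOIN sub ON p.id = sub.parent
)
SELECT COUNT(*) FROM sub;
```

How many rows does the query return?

6

Base: id=12 (n18), parent=10, lev 0.
Iteration 1: join on id=10 -> n19 (id 10, parent=9, lev 1).
Iteration 2: join on id=9 -> n31 (id 9, parent=5, lev 2).
Iteration 3: join on id=5 -> n3 (id 5, parent=4, lev 3).
Iteration 4: join on id=4 -> n13 (id 4, parent=1, lev 4).
Iteration 5: join on id=1 -> n21 (id 1, parent=NULL, lev 5).
Iteration 6: parent is NULL; no match; recursion stops.
Total rows emitted: 6.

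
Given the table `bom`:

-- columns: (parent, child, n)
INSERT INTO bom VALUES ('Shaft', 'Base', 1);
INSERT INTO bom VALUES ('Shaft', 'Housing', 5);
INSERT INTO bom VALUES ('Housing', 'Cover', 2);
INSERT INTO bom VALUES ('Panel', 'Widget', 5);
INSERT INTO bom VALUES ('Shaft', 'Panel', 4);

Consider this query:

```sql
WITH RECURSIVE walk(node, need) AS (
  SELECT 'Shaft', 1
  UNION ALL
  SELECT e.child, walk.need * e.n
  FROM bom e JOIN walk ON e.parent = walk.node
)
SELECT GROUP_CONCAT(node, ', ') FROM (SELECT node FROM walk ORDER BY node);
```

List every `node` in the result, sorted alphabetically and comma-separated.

Base, Cover, Housing, Panel, Shaft, Widget

Base: (Shaft, need=1).
Iteration 1: components of {Shaft} -> Base = 1*1 = 1, Housing = 1*5 = 5, Panel = 1*4 = 4.
Iteration 2: components of {Base,Housing,Panel} -> Cover = 5*2 = 10, Widget = 4*5 = 20.
Iteration 3: no further components; recursion stops.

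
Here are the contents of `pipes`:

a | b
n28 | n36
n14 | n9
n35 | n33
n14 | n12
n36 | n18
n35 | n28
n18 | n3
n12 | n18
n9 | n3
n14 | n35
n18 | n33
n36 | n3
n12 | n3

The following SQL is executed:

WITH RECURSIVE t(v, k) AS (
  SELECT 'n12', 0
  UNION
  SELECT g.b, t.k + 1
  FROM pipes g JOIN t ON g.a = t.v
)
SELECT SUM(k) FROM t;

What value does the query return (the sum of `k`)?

6

Base: (n12, k=0).
Iteration 1: edges from {n12} -> (n18, k=1), (n3, k=1).
Iteration 2: edges from {n18,n3} -> (n3, k=2), (n33, k=2).
Iteration 3: no outgoing edges from {n3,n33}; recursion stops.
SUM(k) = 0 + 1 + 1 + 2 + 2 = 6.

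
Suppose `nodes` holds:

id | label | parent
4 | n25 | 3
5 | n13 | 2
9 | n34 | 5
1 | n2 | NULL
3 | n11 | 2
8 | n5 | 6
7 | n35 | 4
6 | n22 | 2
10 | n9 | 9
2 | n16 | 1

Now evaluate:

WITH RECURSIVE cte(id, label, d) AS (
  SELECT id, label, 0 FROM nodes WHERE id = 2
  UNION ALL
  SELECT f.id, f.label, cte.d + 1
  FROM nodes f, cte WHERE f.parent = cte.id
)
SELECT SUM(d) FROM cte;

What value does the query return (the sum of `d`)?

15

Base: id=2 (n16) at d 0.
Iteration 1: rows with parent in {2} -> n11 (id 3, d 1), n13 (id 5, d 1), n22 (id 6, d 1).
Iteration 2: rows with parent in {3,5,6} -> n25 (id 4, d 2), n5 (id 8, d 2), n34 (id 9, d 2).
Iteration 3: rows with parent in {4,8,9} -> n35 (id 7, d 3), n9 (id 10, d 3).
Iteration 4: no rows with parent in {7,10}; recursion stops.
SUM(d) = 0 + 1 + 1 + 1 + 2 + 2 + 2 + 3 + 3 = 15.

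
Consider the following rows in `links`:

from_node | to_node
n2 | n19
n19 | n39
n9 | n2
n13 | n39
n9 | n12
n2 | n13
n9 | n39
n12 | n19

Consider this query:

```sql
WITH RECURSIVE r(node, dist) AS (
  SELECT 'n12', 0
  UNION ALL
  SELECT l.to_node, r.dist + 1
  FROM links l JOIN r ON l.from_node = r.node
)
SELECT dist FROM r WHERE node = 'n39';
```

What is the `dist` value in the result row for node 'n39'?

2

Base: (n12, dist=0).
Iteration 1: edges from {n12} -> (n19, dist=1).
Iteration 2: edges from {n19} -> (n39, dist=2).
Iteration 3: no outgoing edges from {n39}; recursion stops.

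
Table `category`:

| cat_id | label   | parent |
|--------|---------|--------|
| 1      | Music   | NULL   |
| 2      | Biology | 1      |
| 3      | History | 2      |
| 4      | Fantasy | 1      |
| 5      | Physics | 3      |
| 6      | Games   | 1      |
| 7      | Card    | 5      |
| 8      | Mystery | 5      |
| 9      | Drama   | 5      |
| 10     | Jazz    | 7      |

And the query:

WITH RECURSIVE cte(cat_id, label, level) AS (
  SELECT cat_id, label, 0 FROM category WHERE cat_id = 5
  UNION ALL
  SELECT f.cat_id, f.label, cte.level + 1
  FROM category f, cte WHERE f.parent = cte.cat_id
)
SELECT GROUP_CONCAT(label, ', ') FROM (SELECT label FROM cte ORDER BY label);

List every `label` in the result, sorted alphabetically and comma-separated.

Card, Drama, Jazz, Mystery, Physics

Base: cat_id=5 (Physics) at level 0.
Iteration 1: rows with parent in {5} -> Card (id 7, level 1), Mystery (id 8, level 1), Drama (id 9, level 1).
Iteration 2: rows with parent in {7,8,9} -> Jazz (id 10, level 2).
Iteration 3: no rows with parent in {10}; recursion stops.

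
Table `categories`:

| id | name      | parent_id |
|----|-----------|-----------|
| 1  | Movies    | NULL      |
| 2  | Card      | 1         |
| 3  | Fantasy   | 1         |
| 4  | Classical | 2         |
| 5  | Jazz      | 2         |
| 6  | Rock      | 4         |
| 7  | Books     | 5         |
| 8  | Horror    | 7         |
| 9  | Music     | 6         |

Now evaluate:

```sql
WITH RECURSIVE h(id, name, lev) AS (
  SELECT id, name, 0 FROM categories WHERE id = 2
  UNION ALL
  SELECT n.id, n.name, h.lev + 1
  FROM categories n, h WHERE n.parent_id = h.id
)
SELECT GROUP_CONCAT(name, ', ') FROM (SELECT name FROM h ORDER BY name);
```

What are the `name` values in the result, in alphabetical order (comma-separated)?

Base: id=2 (Card) at lev 0.
Iteration 1: rows with parent_id in {2} -> Classical (id 4, lev 1), Jazz (id 5, lev 1).
Iteration 2: rows with parent_id in {4,5} -> Rock (id 6, lev 2), Books (id 7, lev 2).
Iteration 3: rows with parent_id in {6,7} -> Horror (id 8, lev 3), Music (id 9, lev 3).
Iteration 4: no rows with parent_id in {8,9}; recursion stops.

Books, Card, Classical, Horror, Jazz, Music, Rock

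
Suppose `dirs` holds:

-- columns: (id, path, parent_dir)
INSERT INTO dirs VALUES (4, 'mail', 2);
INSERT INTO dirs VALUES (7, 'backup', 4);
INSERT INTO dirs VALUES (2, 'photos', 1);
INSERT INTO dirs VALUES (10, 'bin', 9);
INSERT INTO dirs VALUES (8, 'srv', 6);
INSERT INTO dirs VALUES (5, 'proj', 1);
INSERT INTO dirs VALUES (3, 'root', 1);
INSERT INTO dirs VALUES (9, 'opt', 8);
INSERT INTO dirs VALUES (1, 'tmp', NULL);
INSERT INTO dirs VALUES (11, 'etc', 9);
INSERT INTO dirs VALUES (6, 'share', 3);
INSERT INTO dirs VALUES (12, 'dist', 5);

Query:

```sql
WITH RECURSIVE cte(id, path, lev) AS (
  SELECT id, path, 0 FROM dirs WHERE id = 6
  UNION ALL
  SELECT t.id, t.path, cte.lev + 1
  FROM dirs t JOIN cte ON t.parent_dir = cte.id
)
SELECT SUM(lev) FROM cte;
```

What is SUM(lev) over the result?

9

Base: id=6 (share) at lev 0.
Iteration 1: rows with parent_dir in {6} -> srv (id 8, lev 1).
Iteration 2: rows with parent_dir in {8} -> opt (id 9, lev 2).
Iteration 3: rows with parent_dir in {9} -> bin (id 10, lev 3), etc (id 11, lev 3).
Iteration 4: no rows with parent_dir in {10,11}; recursion stops.
SUM(lev) = 0 + 1 + 2 + 3 + 3 = 9.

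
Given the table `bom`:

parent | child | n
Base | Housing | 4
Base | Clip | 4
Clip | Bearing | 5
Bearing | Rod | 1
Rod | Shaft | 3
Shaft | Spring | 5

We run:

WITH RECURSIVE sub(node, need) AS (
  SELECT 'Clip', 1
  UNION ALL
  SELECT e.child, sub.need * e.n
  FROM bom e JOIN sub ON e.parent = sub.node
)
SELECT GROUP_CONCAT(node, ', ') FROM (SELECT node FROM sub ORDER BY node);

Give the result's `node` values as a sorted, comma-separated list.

Bearing, Clip, Rod, Shaft, Spring

Base: (Clip, need=1).
Iteration 1: components of {Clip} -> Bearing = 1*5 = 5.
Iteration 2: components of {Bearing} -> Rod = 5*1 = 5.
Iteration 3: components of {Rod} -> Shaft = 5*3 = 15.
Iteration 4: components of {Shaft} -> Spring = 15*5 = 75.
Iteration 5: no further components; recursion stops.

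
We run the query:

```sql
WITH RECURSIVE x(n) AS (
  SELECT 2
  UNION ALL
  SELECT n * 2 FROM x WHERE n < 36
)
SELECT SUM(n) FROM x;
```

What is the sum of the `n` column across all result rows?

Base: n=2.
Iteration 1: 2 < 36 holds -> n = 2 * 2 = 4.
Iteration 2: 4 < 36 holds -> n = 4 * 2 = 8.
Iteration 3: 8 < 36 holds -> n = 8 * 2 = 16.
Iteration 4: 16 < 36 holds -> n = 16 * 2 = 32.
Iteration 5: 32 < 36 holds -> n = 32 * 2 = 64.
Iteration 6: 64 < 36 fails; recursion stops.
SUM(n) = 2 + 4 + 8 + 16 + 32 + 64 = 126.

126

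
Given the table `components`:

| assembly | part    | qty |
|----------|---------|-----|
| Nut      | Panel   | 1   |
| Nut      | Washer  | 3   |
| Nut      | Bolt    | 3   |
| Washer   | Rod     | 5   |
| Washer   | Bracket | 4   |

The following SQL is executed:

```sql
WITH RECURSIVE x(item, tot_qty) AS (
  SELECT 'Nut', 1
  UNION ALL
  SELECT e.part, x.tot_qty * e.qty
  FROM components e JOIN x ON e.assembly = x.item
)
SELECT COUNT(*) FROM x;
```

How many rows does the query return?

Base: (Nut, tot_qty=1).
Iteration 1: components of {Nut} -> Bolt = 1*3 = 3, Panel = 1*1 = 1, Washer = 1*3 = 3.
Iteration 2: components of {Bolt,Panel,Washer} -> Bracket = 3*4 = 12, Rod = 3*5 = 15.
Iteration 3: no further components; recursion stops.
Total rows emitted: 6.

6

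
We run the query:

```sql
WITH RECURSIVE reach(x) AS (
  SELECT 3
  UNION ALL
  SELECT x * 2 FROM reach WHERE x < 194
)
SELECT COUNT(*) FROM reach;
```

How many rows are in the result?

Base: x=3.
Iteration 1: 3 < 194 holds -> x = 3 * 2 = 6.
Iteration 2: 6 < 194 holds -> x = 6 * 2 = 12.
Iteration 3: 12 < 194 holds -> x = 12 * 2 = 24.
Iteration 4: 24 < 194 holds -> x = 24 * 2 = 48.
Iteration 5: 48 < 194 holds -> x = 48 * 2 = 96.
Iteration 6: 96 < 194 holds -> x = 96 * 2 = 192.
Iteration 7: 192 < 194 holds -> x = 192 * 2 = 384.
Iteration 8: 384 < 194 fails; recursion stops.
Total rows emitted: 8.

8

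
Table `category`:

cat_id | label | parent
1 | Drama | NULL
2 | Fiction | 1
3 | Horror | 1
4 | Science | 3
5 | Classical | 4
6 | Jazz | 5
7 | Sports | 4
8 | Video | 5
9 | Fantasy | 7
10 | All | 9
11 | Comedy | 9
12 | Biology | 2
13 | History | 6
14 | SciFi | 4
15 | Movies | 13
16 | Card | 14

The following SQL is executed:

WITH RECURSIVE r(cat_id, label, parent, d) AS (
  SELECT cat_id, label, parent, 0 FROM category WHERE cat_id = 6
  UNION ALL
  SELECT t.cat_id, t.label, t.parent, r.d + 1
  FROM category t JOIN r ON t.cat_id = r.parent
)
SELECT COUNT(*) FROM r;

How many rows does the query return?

Base: cat_id=6 (Jazz), parent=5, d 0.
Iteration 1: join on cat_id=5 -> Classical (id 5, parent=4, d 1).
Iteration 2: join on cat_id=4 -> Science (id 4, parent=3, d 2).
Iteration 3: join on cat_id=3 -> Horror (id 3, parent=1, d 3).
Iteration 4: join on cat_id=1 -> Drama (id 1, parent=NULL, d 4).
Iteration 5: parent is NULL; no match; recursion stops.
Total rows emitted: 5.

5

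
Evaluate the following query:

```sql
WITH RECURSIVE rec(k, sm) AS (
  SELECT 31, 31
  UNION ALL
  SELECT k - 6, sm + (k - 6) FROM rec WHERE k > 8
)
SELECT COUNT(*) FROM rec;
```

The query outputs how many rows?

5

Base: k=31, sm=31.
Iteration 1: 31 > 8 holds -> k = 31 - 6 = 25, sm = 31 + 25 = 56.
Iteration 2: 25 > 8 holds -> k = 25 - 6 = 19, sm = 56 + 19 = 75.
Iteration 3: 19 > 8 holds -> k = 19 - 6 = 13, sm = 75 + 13 = 88.
Iteration 4: 13 > 8 holds -> k = 13 - 6 = 7, sm = 88 + 7 = 95.
Iteration 5: 7 > 8 fails; recursion stops.
Total rows emitted: 5.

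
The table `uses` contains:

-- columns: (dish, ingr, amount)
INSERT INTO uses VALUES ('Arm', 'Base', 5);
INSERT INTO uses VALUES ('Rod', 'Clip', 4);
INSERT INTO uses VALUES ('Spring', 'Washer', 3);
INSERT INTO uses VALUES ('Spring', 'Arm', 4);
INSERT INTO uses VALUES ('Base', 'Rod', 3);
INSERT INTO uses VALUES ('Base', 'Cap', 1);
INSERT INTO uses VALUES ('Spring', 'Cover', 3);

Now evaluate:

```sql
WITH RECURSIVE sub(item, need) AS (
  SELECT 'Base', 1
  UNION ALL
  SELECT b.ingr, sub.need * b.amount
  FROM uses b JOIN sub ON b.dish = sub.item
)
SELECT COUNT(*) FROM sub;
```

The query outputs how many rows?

4

Base: (Base, need=1).
Iteration 1: components of {Base} -> Cap = 1*1 = 1, Rod = 1*3 = 3.
Iteration 2: components of {Cap,Rod} -> Clip = 3*4 = 12.
Iteration 3: no further components; recursion stops.
Total rows emitted: 4.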